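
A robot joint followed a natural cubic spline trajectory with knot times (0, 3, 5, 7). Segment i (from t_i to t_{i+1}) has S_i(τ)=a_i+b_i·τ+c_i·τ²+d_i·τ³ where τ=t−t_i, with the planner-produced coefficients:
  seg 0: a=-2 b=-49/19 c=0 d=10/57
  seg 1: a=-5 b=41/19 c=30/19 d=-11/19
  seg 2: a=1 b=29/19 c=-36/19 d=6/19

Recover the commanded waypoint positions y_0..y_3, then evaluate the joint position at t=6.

y_0 = S_0(0) = a_0 = -2
y_1 = S_1(0) = a_1 = -5
y_2 = S_2(0) = a_2 = 1
y_3 = S_2(2) = -1
t_q=6 is in segment 2 (τ=1); S_2(τ)=18/19

y_0=-2 y_1=-5 y_2=1 y_3=-1
S(6) = 18/19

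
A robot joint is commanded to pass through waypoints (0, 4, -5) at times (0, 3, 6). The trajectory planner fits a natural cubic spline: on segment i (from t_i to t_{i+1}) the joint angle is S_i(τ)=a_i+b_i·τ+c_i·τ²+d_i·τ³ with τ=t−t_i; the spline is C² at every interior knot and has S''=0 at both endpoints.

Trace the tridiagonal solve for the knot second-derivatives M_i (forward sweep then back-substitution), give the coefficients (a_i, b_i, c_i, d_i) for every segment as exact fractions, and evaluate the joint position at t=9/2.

Δ: Δ0=4/3, Δ1=-3
row 1: diag=12, rhs=-26; c'=1/4, d'=-13/6
back: M1=-13/6
M: M0=0, M1=-13/6, M2=0
seg 0: a=0, c=M0/2=0, d=(M1−M0)/(6·3)=-13/108, b=Δ0−h0·(2M0+M1)/6=29/12
seg 1: a=4, c=M1/2=-13/12, d=(M2−M1)/(6·3)=13/108, b=Δ1−h1·(2M1+M2)/6=-5/6
t_q=9/2 → seg 1, τ=3/2; S=4+-5/6·τ+-13/12·τ²+13/108·τ³=23/32

  seg 0: a=0 b=29/12 c=0 d=-13/108
  seg 1: a=4 b=-5/6 c=-13/12 d=13/108
S(9/2) = 23/32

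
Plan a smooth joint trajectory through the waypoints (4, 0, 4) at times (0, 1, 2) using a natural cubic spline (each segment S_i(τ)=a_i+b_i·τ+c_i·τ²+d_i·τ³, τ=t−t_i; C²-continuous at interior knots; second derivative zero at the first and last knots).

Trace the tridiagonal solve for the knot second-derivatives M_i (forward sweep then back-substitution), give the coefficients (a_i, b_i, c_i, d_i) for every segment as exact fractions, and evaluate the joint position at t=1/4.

Δ: Δ0=-4, Δ1=4
row 1: diag=4, rhs=48; c'=1/4, d'=12
back: M1=12
M: M0=0, M1=12, M2=0
seg 0: a=4, c=M0/2=0, d=(M1−M0)/(6·1)=2, b=Δ0−h0·(2M0+M1)/6=-6
seg 1: a=0, c=M1/2=6, d=(M2−M1)/(6·1)=-2, b=Δ1−h1·(2M1+M2)/6=0
t_q=1/4 → seg 0, τ=1/4; S=4+-6·τ+0·τ²+2·τ³=81/32

  seg 0: a=4 b=-6 c=0 d=2
  seg 1: a=0 b=0 c=6 d=-2
S(1/4) = 81/32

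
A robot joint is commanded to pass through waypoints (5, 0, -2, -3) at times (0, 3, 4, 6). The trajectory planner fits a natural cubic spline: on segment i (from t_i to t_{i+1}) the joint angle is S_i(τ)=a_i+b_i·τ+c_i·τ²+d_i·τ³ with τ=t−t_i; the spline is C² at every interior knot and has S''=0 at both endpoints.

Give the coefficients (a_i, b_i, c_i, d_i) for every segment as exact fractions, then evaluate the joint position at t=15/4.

  seg 0: a=5 b=-407/282 c=0 d=-7/282
  seg 1: a=0 b=-298/141 c=-21/94 d=95/282
  seg 2: a=-2 b=-437/282 c=37/47 d=-37/282
S(15/4) = -9437/6016

Δ: Δ0=-5/3, Δ1=-2, Δ2=-1/2
row 1: diag=8, rhs=-2; c'=1/8, d'=-1/4
row 2: denom=6−1·1/8=47/8; d'=(9−1·-1/4)/(47/8)=74/47
back: M2=74/47
back: M1=-1/4−1/8·74/47=-21/47
M: M0=0, M1=-21/47, M2=74/47, M3=0
seg 0: a=5, c=M0/2=0, d=(M1−M0)/(6·3)=-7/282, b=Δ0−h0·(2M0+M1)/6=-407/282
seg 1: a=0, c=M1/2=-21/94, d=(M2−M1)/(6·1)=95/282, b=Δ1−h1·(2M1+M2)/6=-298/141
seg 2: a=-2, c=M2/2=37/47, d=(M3−M2)/(6·2)=-37/282, b=Δ2−h2·(2M2+M3)/6=-437/282
t_q=15/4 → seg 1, τ=3/4; S=0+-298/141·τ+-21/94·τ²+95/282·τ³=-9437/6016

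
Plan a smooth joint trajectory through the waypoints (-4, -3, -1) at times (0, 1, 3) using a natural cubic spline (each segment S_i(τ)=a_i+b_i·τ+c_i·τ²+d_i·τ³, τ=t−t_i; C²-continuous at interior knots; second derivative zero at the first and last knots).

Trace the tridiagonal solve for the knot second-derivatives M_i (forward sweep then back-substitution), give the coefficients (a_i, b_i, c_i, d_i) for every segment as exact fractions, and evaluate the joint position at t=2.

  seg 0: a=-4 b=1 c=0 d=0
  seg 1: a=-3 b=1 c=0 d=0
S(2) = -2

Δ: Δ0=1, Δ1=1
row 1: diag=6, rhs=0; c'=1/3, d'=0
back: M1=0
M: M0=0, M1=0, M2=0
seg 0: a=-4, c=M0/2=0, d=(M1−M0)/(6·1)=0, b=Δ0−h0·(2M0+M1)/6=1
seg 1: a=-3, c=M1/2=0, d=(M2−M1)/(6·2)=0, b=Δ1−h1·(2M1+M2)/6=1
t_q=2 → seg 1, τ=1; S=-3+1·τ+0·τ²+0·τ³=-2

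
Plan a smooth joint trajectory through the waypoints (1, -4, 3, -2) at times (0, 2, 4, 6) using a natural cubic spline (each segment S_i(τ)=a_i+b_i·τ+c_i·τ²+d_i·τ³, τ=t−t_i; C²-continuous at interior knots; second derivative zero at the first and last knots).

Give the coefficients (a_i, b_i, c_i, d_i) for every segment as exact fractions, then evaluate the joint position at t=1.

Δ: Δ0=-5/2, Δ1=7/2, Δ2=-5/2
row 1: diag=8, rhs=36; c'=1/4, d'=9/2
row 2: denom=8−2·1/4=15/2; d'=(-36−2·9/2)/(15/2)=-6
back: M2=-6
back: M1=9/2−1/4·-6=6
M: M0=0, M1=6, M2=-6, M3=0
seg 0: a=1, c=M0/2=0, d=(M1−M0)/(6·2)=1/2, b=Δ0−h0·(2M0+M1)/6=-9/2
seg 1: a=-4, c=M1/2=3, d=(M2−M1)/(6·2)=-1, b=Δ1−h1·(2M1+M2)/6=3/2
seg 2: a=3, c=M2/2=-3, d=(M3−M2)/(6·2)=1/2, b=Δ2−h2·(2M2+M3)/6=3/2
t_q=1 → seg 0, τ=1; S=1+-9/2·τ+0·τ²+1/2·τ³=-3

  seg 0: a=1 b=-9/2 c=0 d=1/2
  seg 1: a=-4 b=3/2 c=3 d=-1
  seg 2: a=3 b=3/2 c=-3 d=1/2
S(1) = -3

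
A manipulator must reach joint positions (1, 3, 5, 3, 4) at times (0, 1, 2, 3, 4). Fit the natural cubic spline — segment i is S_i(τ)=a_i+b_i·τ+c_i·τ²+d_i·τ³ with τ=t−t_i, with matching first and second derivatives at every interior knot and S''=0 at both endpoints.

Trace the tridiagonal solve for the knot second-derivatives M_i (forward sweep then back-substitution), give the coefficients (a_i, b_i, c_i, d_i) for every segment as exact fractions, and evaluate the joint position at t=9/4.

Δ: Δ0=2, Δ1=2, Δ2=-2, Δ3=1
row 1: diag=4, rhs=0; c'=1/4, d'=0
row 2: denom=4−1·1/4=15/4; d'=(-24−1·0)/(15/4)=-32/5
row 3: denom=4−1·4/15=56/15; d'=(18−1·-32/5)/(56/15)=183/28
back: M3=183/28
back: M2=-32/5−4/15·183/28=-57/7
back: M1=0−1/4·-57/7=57/28
M: M0=0, M1=57/28, M2=-57/7, M3=183/28, M4=0
seg 0: a=1, c=M0/2=0, d=(M1−M0)/(6·1)=19/56, b=Δ0−h0·(2M0+M1)/6=93/56
seg 1: a=3, c=M1/2=57/56, d=(M2−M1)/(6·1)=-95/56, b=Δ1−h1·(2M1+M2)/6=75/28
seg 2: a=5, c=M2/2=-57/14, d=(M3−M2)/(6·1)=137/56, b=Δ2−h2·(2M2+M3)/6=-3/8
seg 3: a=3, c=M3/2=183/56, d=(M4−M3)/(6·1)=-61/56, b=Δ3−h3·(2M3+M4)/6=-33/28
t_q=9/4 → seg 2, τ=1/4; S=5+-3/8·τ+-57/14·τ²+137/56·τ³=16809/3584

  seg 0: a=1 b=93/56 c=0 d=19/56
  seg 1: a=3 b=75/28 c=57/56 d=-95/56
  seg 2: a=5 b=-3/8 c=-57/14 d=137/56
  seg 3: a=3 b=-33/28 c=183/56 d=-61/56
S(9/4) = 16809/3584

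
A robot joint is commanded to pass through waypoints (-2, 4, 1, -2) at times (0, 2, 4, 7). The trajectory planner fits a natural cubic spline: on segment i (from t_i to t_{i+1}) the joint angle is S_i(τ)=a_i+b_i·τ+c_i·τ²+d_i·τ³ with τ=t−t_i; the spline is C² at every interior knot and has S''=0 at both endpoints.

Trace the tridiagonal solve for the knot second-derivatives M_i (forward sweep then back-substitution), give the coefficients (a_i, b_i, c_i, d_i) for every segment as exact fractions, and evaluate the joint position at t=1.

  seg 0: a=-2 b=80/19 c=0 d=-23/76
  seg 1: a=4 b=11/19 c=-69/38 d=59/152
  seg 2: a=1 b=-77/38 c=39/76 d=-13/228
S(1) = 145/76

Δ: Δ0=3, Δ1=-3/2, Δ2=-1
row 1: diag=8, rhs=-27; c'=1/4, d'=-27/8
row 2: denom=10−2·1/4=19/2; d'=(3−2·-27/8)/(19/2)=39/38
back: M2=39/38
back: M1=-27/8−1/4·39/38=-69/19
M: M0=0, M1=-69/19, M2=39/38, M3=0
seg 0: a=-2, c=M0/2=0, d=(M1−M0)/(6·2)=-23/76, b=Δ0−h0·(2M0+M1)/6=80/19
seg 1: a=4, c=M1/2=-69/38, d=(M2−M1)/(6·2)=59/152, b=Δ1−h1·(2M1+M2)/6=11/19
seg 2: a=1, c=M2/2=39/76, d=(M3−M2)/(6·3)=-13/228, b=Δ2−h2·(2M2+M3)/6=-77/38
t_q=1 → seg 0, τ=1; S=-2+80/19·τ+0·τ²+-23/76·τ³=145/76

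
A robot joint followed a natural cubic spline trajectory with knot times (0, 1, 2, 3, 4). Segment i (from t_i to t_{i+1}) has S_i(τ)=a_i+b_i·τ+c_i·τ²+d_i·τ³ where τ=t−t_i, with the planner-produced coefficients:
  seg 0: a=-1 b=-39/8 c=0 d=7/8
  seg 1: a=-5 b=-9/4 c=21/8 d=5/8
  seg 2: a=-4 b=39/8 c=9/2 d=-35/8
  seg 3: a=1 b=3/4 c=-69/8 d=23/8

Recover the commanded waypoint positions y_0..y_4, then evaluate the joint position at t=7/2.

y_0=-1 y_1=-5 y_2=-4 y_3=1 y_4=-4
S(7/2) = -27/64

y_0 = S_0(0) = a_0 = -1
y_1 = S_1(0) = a_1 = -5
y_2 = S_2(0) = a_2 = -4
y_3 = S_3(0) = a_3 = 1
y_4 = S_3(1) = -4
t_q=7/2 is in segment 3 (τ=1/2); S_3(τ)=-27/64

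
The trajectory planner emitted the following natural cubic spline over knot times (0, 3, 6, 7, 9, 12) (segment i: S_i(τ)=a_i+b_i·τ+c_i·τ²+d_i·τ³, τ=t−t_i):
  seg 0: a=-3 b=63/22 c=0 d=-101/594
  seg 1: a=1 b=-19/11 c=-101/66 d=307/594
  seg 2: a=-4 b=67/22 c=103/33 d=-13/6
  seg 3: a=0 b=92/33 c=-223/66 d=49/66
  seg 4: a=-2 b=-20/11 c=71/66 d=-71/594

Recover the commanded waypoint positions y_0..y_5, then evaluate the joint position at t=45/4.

y_0 = S_0(0) = a_0 = -3
y_1 = S_1(0) = a_1 = 1
y_2 = S_2(0) = a_2 = -4
y_3 = S_3(0) = a_3 = 0
y_4 = S_4(0) = a_4 = -2
y_5 = S_4(3) = -1
t_q=45/4 is in segment 4 (τ=9/4); S_4(τ)=-2825/1408

y_0=-3 y_1=1 y_2=-4 y_3=0 y_4=-2 y_5=-1
S(45/4) = -2825/1408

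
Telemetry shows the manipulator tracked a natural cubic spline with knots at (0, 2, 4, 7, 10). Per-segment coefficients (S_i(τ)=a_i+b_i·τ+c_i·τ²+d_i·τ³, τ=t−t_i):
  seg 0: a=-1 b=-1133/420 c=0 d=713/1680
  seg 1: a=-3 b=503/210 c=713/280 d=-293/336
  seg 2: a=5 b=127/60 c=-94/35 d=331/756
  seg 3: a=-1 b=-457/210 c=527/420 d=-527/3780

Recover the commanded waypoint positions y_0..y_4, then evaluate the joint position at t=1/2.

y_0 = S_0(0) = a_0 = -1
y_1 = S_1(0) = a_1 = -3
y_2 = S_2(0) = a_2 = 5
y_3 = S_3(0) = a_3 = -1
y_4 = S_3(3) = 0
t_q=1/2 is in segment 0 (τ=1/2); S_0(τ)=-2057/896

y_0=-1 y_1=-3 y_2=5 y_3=-1 y_4=0
S(1/2) = -2057/896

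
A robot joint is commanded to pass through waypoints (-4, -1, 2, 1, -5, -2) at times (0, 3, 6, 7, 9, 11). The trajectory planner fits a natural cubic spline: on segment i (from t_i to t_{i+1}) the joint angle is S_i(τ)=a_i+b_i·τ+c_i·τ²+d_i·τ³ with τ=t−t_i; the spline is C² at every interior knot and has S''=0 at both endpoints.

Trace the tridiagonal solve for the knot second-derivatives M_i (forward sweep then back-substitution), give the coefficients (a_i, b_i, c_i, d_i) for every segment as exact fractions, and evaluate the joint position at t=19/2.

  seg 0: a=-4 b=1055/1244 c=0 d=21/1244
  seg 1: a=-1 b=811/622 c=189/1244 d=-105/1244
  seg 2: a=2 b=-79/1244 c=-189/311 d=-409/1244
  seg 3: a=1 b=-1409/622 c=-1983/1244 d=763/1244
  seg 4: a=-5 b=-797/622 c=2595/1244 d=-865/2488
S(19/2) = -102757/19904

Δ: Δ0=1, Δ1=1, Δ2=-1, Δ3=-3, Δ4=3/2
row 1: diag=12, rhs=0; c'=1/4, d'=0
row 2: denom=8−3·1/4=29/4; d'=(-12−3·0)/(29/4)=-48/29
row 3: denom=6−1·4/29=170/29; d'=(-12−1·-48/29)/(170/29)=-30/17
row 4: denom=8−2·29/85=622/85; d'=(27−2·-30/17)/(622/85)=2595/622
back: M4=2595/622
back: M3=-30/17−29/85·2595/622=-1983/622
back: M2=-48/29−4/29·-1983/622=-378/311
back: M1=0−1/4·-378/311=189/622
M: M0=0, M1=189/622, M2=-378/311, M3=-1983/622, M4=2595/622, M5=0
seg 0: a=-4, c=M0/2=0, d=(M1−M0)/(6·3)=21/1244, b=Δ0−h0·(2M0+M1)/6=1055/1244
seg 1: a=-1, c=M1/2=189/1244, d=(M2−M1)/(6·3)=-105/1244, b=Δ1−h1·(2M1+M2)/6=811/622
seg 2: a=2, c=M2/2=-189/311, d=(M3−M2)/(6·1)=-409/1244, b=Δ2−h2·(2M2+M3)/6=-79/1244
seg 3: a=1, c=M3/2=-1983/1244, d=(M4−M3)/(6·2)=763/1244, b=Δ3−h3·(2M3+M4)/6=-1409/622
seg 4: a=-5, c=M4/2=2595/1244, d=(M5−M4)/(6·2)=-865/2488, b=Δ4−h4·(2M4+M5)/6=-797/622
t_q=19/2 → seg 4, τ=1/2; S=-5+-797/622·τ+2595/1244·τ²+-865/2488·τ³=-102757/19904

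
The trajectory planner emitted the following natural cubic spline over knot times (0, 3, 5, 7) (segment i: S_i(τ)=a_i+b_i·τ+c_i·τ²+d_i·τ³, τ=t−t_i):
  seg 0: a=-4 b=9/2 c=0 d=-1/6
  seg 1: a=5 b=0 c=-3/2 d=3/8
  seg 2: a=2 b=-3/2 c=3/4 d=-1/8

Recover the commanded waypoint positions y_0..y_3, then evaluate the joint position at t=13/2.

y_0=-4 y_1=5 y_2=2 y_3=1
S(13/2) = 65/64

y_0 = S_0(0) = a_0 = -4
y_1 = S_1(0) = a_1 = 5
y_2 = S_2(0) = a_2 = 2
y_3 = S_2(2) = 1
t_q=13/2 is in segment 2 (τ=3/2); S_2(τ)=65/64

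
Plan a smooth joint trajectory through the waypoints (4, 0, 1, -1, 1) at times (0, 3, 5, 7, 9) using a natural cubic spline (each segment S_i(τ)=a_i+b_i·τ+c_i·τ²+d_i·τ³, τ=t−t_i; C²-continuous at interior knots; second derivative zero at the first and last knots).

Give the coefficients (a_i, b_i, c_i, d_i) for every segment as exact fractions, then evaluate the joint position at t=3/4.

Δ: Δ0=-4/3, Δ1=1/2, Δ2=-1, Δ3=1
row 1: diag=10, rhs=11; c'=1/5, d'=11/10
row 2: denom=8−2·1/5=38/5; d'=(-9−2·11/10)/(38/5)=-28/19
row 3: denom=8−2·5/19=142/19; d'=(12−2·-28/19)/(142/19)=2
back: M3=2
back: M2=-28/19−5/19·2=-2
back: M1=11/10−1/5·-2=3/2
M: M0=0, M1=3/2, M2=-2, M3=2, M4=0
seg 0: a=4, c=M0/2=0, d=(M1−M0)/(6·3)=1/12, b=Δ0−h0·(2M0+M1)/6=-25/12
seg 1: a=0, c=M1/2=3/4, d=(M2−M1)/(6·2)=-7/24, b=Δ1−h1·(2M1+M2)/6=1/6
seg 2: a=1, c=M2/2=-1, d=(M3−M2)/(6·2)=1/3, b=Δ2−h2·(2M2+M3)/6=-1/3
seg 3: a=-1, c=M3/2=1, d=(M4−M3)/(6·2)=-1/6, b=Δ3−h3·(2M3+M4)/6=-1/3
t_q=3/4 → seg 0, τ=3/4; S=4+-25/12·τ+0·τ²+1/12·τ³=633/256

  seg 0: a=4 b=-25/12 c=0 d=1/12
  seg 1: a=0 b=1/6 c=3/4 d=-7/24
  seg 2: a=1 b=-1/3 c=-1 d=1/3
  seg 3: a=-1 b=-1/3 c=1 d=-1/6
S(3/4) = 633/256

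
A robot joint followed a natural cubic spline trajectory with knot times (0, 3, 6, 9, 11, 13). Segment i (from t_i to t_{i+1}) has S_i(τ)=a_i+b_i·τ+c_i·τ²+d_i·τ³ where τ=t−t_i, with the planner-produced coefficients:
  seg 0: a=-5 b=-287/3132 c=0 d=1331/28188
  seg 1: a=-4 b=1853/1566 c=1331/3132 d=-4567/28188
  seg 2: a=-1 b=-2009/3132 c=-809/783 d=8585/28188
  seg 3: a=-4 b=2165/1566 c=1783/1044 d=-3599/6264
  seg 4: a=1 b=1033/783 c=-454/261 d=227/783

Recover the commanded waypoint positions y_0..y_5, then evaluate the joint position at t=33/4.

y_0=-5 y_1=-4 y_2=-1 y_3=-4 y_4=1 y_5=-1
S(33/4) = -93647/22272

y_0 = S_0(0) = a_0 = -5
y_1 = S_1(0) = a_1 = -4
y_2 = S_2(0) = a_2 = -1
y_3 = S_3(0) = a_3 = -4
y_4 = S_4(0) = a_4 = 1
y_5 = S_4(2) = -1
t_q=33/4 is in segment 2 (τ=9/4); S_2(τ)=-93647/22272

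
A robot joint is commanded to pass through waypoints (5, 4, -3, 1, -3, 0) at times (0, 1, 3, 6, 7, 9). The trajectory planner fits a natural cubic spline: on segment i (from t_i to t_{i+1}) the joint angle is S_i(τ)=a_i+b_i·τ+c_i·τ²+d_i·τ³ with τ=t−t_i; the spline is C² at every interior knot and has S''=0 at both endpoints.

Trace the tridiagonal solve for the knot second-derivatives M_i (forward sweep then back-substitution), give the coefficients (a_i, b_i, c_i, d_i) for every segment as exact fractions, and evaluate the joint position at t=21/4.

  seg 0: a=5 b=-883/3462 c=0 d=-2579/3462
  seg 1: a=4 b=-4310/1731 c=-2579/1154 d=11977/13848
  seg 2: a=-3 b=-3637/3462 c=6819/2308 d=-4985/6924
  seg 3: a=1 b=-19127/6924 c=-2034/577 d=15839/6924
  seg 4: a=-3 b=-10213/3462 c=7703/2308 d=-7703/13848
S(21/4) = 205713/147712

Δ: Δ0=-1, Δ1=-7/2, Δ2=4/3, Δ3=-4, Δ4=3/2
row 1: diag=6, rhs=-15; c'=1/3, d'=-5/2
row 2: denom=10−2·1/3=28/3; d'=(29−2·-5/2)/(28/3)=51/14
row 3: denom=8−3·9/28=197/28; d'=(-32−3·51/14)/(197/28)=-1202/197
row 4: denom=6−1·28/197=1154/197; d'=(33−1·-1202/197)/(1154/197)=7703/1154
back: M4=7703/1154
back: M3=-1202/197−28/197·7703/1154=-4068/577
back: M2=51/14−9/28·-4068/577=6819/1154
back: M1=-5/2−1/3·6819/1154=-2579/577
M: M0=0, M1=-2579/577, M2=6819/1154, M3=-4068/577, M4=7703/1154, M5=0
seg 0: a=5, c=M0/2=0, d=(M1−M0)/(6·1)=-2579/3462, b=Δ0−h0·(2M0+M1)/6=-883/3462
seg 1: a=4, c=M1/2=-2579/1154, d=(M2−M1)/(6·2)=11977/13848, b=Δ1−h1·(2M1+M2)/6=-4310/1731
seg 2: a=-3, c=M2/2=6819/2308, d=(M3−M2)/(6·3)=-4985/6924, b=Δ2−h2·(2M2+M3)/6=-3637/3462
seg 3: a=1, c=M3/2=-2034/577, d=(M4−M3)/(6·1)=15839/6924, b=Δ3−h3·(2M3+M4)/6=-19127/6924
seg 4: a=-3, c=M4/2=7703/2308, d=(M5−M4)/(6·2)=-7703/13848, b=Δ4−h4·(2M4+M5)/6=-10213/3462
t_q=21/4 → seg 2, τ=9/4; S=-3+-3637/3462·τ+6819/2308·τ²+-4985/6924·τ³=205713/147712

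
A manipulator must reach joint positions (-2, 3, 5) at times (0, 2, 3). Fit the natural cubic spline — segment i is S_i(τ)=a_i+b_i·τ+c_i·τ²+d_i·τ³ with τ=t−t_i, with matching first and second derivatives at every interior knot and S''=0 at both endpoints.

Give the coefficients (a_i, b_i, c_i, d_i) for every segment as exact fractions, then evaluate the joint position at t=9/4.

  seg 0: a=-2 b=8/3 c=0 d=-1/24
  seg 1: a=3 b=13/6 c=-1/4 d=1/12
S(9/4) = 903/256

Δ: Δ0=5/2, Δ1=2
row 1: diag=6, rhs=-3; c'=1/6, d'=-1/2
back: M1=-1/2
M: M0=0, M1=-1/2, M2=0
seg 0: a=-2, c=M0/2=0, d=(M1−M0)/(6·2)=-1/24, b=Δ0−h0·(2M0+M1)/6=8/3
seg 1: a=3, c=M1/2=-1/4, d=(M2−M1)/(6·1)=1/12, b=Δ1−h1·(2M1+M2)/6=13/6
t_q=9/4 → seg 1, τ=1/4; S=3+13/6·τ+-1/4·τ²+1/12·τ³=903/256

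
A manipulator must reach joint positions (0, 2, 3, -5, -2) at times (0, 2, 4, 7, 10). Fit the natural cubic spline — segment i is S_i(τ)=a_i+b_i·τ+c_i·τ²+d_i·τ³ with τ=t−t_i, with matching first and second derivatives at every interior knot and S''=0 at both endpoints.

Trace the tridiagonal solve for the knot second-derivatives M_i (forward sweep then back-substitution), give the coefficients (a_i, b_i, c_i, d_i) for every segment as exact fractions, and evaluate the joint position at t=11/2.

Δ: Δ0=1, Δ1=1/2, Δ2=-8/3, Δ3=1
row 1: diag=8, rhs=-3; c'=1/4, d'=-3/8
row 2: denom=10−2·1/4=19/2; d'=(-19−2·-3/8)/(19/2)=-73/38
row 3: denom=12−3·6/19=210/19; d'=(22−3·-73/38)/(210/19)=211/84
back: M3=211/84
back: M2=-73/38−6/19·211/84=-19/7
back: M1=-3/8−1/4·-19/7=17/56
M: M0=0, M1=17/56, M2=-19/7, M3=211/84, M4=0
seg 0: a=0, c=M0/2=0, d=(M1−M0)/(6·2)=17/672, b=Δ0−h0·(2M0+M1)/6=151/168
seg 1: a=2, c=M1/2=17/112, d=(M2−M1)/(6·2)=-169/672, b=Δ1−h1·(2M1+M2)/6=101/84
seg 2: a=3, c=M2/2=-19/14, d=(M3−M2)/(6·3)=439/1512, b=Δ2−h2·(2M2+M3)/6=-29/24
seg 3: a=-5, c=M3/2=211/168, d=(M4−M3)/(6·3)=-211/1512, b=Δ3−h3·(2M3+M4)/6=-127/84
t_q=11/2 → seg 2, τ=3/2; S=3+-29/24·τ+-19/14·τ²+439/1512·τ³=-397/448

  seg 0: a=0 b=151/168 c=0 d=17/672
  seg 1: a=2 b=101/84 c=17/112 d=-169/672
  seg 2: a=3 b=-29/24 c=-19/14 d=439/1512
  seg 3: a=-5 b=-127/84 c=211/168 d=-211/1512
S(11/2) = -397/448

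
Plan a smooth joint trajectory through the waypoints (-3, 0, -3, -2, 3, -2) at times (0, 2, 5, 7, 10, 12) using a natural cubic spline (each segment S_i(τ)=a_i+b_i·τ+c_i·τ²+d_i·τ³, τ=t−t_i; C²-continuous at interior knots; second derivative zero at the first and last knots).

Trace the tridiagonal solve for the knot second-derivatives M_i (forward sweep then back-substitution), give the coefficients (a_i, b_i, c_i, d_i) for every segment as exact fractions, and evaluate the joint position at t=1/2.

  seg 0: a=-3 b=33401/15762 c=0 d=-4879/31524
  seg 1: a=0 b=4127/15762 c=-4879/5254 d=12011/70929
  seg 2: a=-3 b=-11629/15762 c=9385/15762 d=5/426
  seg 3: a=-2 b=9377/5254 c=10495/15762 d=-16673/70929
  seg 4: a=3 b=-2979/5254 c=-7617/5254 d=2539/10508
S(1/2) = -164749/84064

Δ: Δ0=3/2, Δ1=-1, Δ2=1/2, Δ3=5/3, Δ4=-5/2
row 1: diag=10, rhs=-15; c'=3/10, d'=-3/2
row 2: denom=10−3·3/10=91/10; d'=(9−3·-3/2)/(91/10)=135/91
row 3: denom=10−2·20/91=870/91; d'=(7−2·135/91)/(870/91)=367/870
row 4: denom=10−3·91/290=2627/290; d'=(-25−3·367/870)/(2627/290)=-7617/2627
back: M4=-7617/2627
back: M3=367/870−91/290·-7617/2627=10495/7881
back: M2=135/91−20/91·10495/7881=9385/7881
back: M1=-3/2−3/10·9385/7881=-4879/2627
M: M0=0, M1=-4879/2627, M2=9385/7881, M3=10495/7881, M4=-7617/2627, M5=0
seg 0: a=-3, c=M0/2=0, d=(M1−M0)/(6·2)=-4879/31524, b=Δ0−h0·(2M0+M1)/6=33401/15762
seg 1: a=0, c=M1/2=-4879/5254, d=(M2−M1)/(6·3)=12011/70929, b=Δ1−h1·(2M1+M2)/6=4127/15762
seg 2: a=-3, c=M2/2=9385/15762, d=(M3−M2)/(6·2)=5/426, b=Δ2−h2·(2M2+M3)/6=-11629/15762
seg 3: a=-2, c=M3/2=10495/15762, d=(M4−M3)/(6·3)=-16673/70929, b=Δ3−h3·(2M3+M4)/6=9377/5254
seg 4: a=3, c=M4/2=-7617/5254, d=(M5−M4)/(6·2)=2539/10508, b=Δ4−h4·(2M4+M5)/6=-2979/5254
t_q=1/2 → seg 0, τ=1/2; S=-3+33401/15762·τ+0·τ²+-4879/31524·τ³=-164749/84064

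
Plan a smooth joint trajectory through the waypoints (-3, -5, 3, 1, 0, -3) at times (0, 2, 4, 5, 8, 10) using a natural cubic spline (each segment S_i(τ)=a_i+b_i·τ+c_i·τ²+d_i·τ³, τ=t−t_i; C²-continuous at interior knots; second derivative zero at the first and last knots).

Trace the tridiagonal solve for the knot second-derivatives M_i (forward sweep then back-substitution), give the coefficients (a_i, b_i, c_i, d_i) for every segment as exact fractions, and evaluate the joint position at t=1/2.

  seg 0: a=-3 b=-13483/4566 c=0 d=8917/18264
  seg 1: a=-5 b=6634/2283 c=8917/3044 d=-21755/18264
  seg 2: a=3 b=1505/4566 c=-6419/1522 d=4310/2283
  seg 3: a=1 b=-11149/4566 c=2201/1522 d=-1697/6849
  seg 4: a=0 b=-2077/4566 c=-1193/1522 d=1193/9132
S(1/2) = -215049/48704

Δ: Δ0=-1, Δ1=4, Δ2=-2, Δ3=-1/3, Δ4=-3/2
row 1: diag=8, rhs=30; c'=1/4, d'=15/4
row 2: denom=6−2·1/4=11/2; d'=(-36−2·15/4)/(11/2)=-87/11
row 3: denom=8−1·2/11=86/11; d'=(10−1·-87/11)/(86/11)=197/86
row 4: denom=10−3·33/86=761/86; d'=(-7−3·197/86)/(761/86)=-1193/761
back: M4=-1193/761
back: M3=197/86−33/86·-1193/761=2201/761
back: M2=-87/11−2/11·2201/761=-6419/761
back: M1=15/4−1/4·-6419/761=8917/1522
M: M0=0, M1=8917/1522, M2=-6419/761, M3=2201/761, M4=-1193/761, M5=0
seg 0: a=-3, c=M0/2=0, d=(M1−M0)/(6·2)=8917/18264, b=Δ0−h0·(2M0+M1)/6=-13483/4566
seg 1: a=-5, c=M1/2=8917/3044, d=(M2−M1)/(6·2)=-21755/18264, b=Δ1−h1·(2M1+M2)/6=6634/2283
seg 2: a=3, c=M2/2=-6419/1522, d=(M3−M2)/(6·1)=4310/2283, b=Δ2−h2·(2M2+M3)/6=1505/4566
seg 3: a=1, c=M3/2=2201/1522, d=(M4−M3)/(6·3)=-1697/6849, b=Δ3−h3·(2M3+M4)/6=-11149/4566
seg 4: a=0, c=M4/2=-1193/1522, d=(M5−M4)/(6·2)=1193/9132, b=Δ4−h4·(2M4+M5)/6=-2077/4566
t_q=1/2 → seg 0, τ=1/2; S=-3+-13483/4566·τ+0·τ²+8917/18264·τ³=-215049/48704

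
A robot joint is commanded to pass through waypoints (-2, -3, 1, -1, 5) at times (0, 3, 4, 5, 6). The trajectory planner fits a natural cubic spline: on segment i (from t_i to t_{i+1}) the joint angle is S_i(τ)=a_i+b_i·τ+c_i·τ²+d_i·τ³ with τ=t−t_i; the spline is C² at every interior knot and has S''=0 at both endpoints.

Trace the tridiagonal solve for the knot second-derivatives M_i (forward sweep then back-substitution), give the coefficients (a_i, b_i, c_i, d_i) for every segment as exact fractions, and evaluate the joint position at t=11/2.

  seg 0: a=-2 b=-989/348 c=0 d=97/348
  seg 1: a=-3 b=815/174 c=291/116 d=-1111/348
  seg 2: a=1 b=43/348 c=-205/29 d=1721/348
  seg 3: a=-1 b=143/174 c=901/116 d=-901/348
S(11/2) = 955/928

Δ: Δ0=-1/3, Δ1=4, Δ2=-2, Δ3=6
row 1: diag=8, rhs=26; c'=1/8, d'=13/4
row 2: denom=4−1·1/8=31/8; d'=(-36−1·13/4)/(31/8)=-314/31
row 3: denom=4−1·8/31=116/31; d'=(48−1·-314/31)/(116/31)=901/58
back: M3=901/58
back: M2=-314/31−8/31·901/58=-410/29
back: M1=13/4−1/8·-410/29=291/58
M: M0=0, M1=291/58, M2=-410/29, M3=901/58, M4=0
seg 0: a=-2, c=M0/2=0, d=(M1−M0)/(6·3)=97/348, b=Δ0−h0·(2M0+M1)/6=-989/348
seg 1: a=-3, c=M1/2=291/116, d=(M2−M1)/(6·1)=-1111/348, b=Δ1−h1·(2M1+M2)/6=815/174
seg 2: a=1, c=M2/2=-205/29, d=(M3−M2)/(6·1)=1721/348, b=Δ2−h2·(2M2+M3)/6=43/348
seg 3: a=-1, c=M3/2=901/116, d=(M4−M3)/(6·1)=-901/348, b=Δ3−h3·(2M3+M4)/6=143/174
t_q=11/2 → seg 3, τ=1/2; S=-1+143/174·τ+901/116·τ²+-901/348·τ³=955/928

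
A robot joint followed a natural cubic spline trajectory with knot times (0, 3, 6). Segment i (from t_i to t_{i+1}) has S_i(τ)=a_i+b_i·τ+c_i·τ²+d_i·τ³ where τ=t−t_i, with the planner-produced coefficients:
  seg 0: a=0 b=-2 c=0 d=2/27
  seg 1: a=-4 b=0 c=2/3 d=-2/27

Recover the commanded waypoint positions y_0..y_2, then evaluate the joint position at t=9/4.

y_0 = S_0(0) = a_0 = 0
y_1 = S_1(0) = a_1 = -4
y_2 = S_1(3) = 0
t_q=9/4 is in segment 0 (τ=9/4); S_0(τ)=-117/32

y_0=0 y_1=-4 y_2=0
S(9/4) = -117/32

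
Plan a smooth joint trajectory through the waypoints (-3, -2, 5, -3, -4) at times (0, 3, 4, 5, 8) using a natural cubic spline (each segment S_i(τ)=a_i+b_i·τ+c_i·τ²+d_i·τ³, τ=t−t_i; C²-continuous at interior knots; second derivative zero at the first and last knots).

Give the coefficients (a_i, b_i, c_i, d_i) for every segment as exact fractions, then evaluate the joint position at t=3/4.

Δ: Δ0=1/3, Δ1=7, Δ2=-8, Δ3=-1/3
row 1: diag=8, rhs=40; c'=1/8, d'=5
row 2: denom=4−1·1/8=31/8; d'=(-90−1·5)/(31/8)=-760/31
row 3: denom=8−1·8/31=240/31; d'=(46−1·-760/31)/(240/31)=1093/120
back: M3=1093/120
back: M2=-760/31−8/31·1093/120=-403/15
back: M1=5−1/8·-403/15=1003/120
M: M0=0, M1=1003/120, M2=-403/15, M3=1093/120, M4=0
seg 0: a=-3, c=M0/2=0, d=(M1−M0)/(6·3)=1003/2160, b=Δ0−h0·(2M0+M1)/6=-923/240
seg 1: a=-2, c=M1/2=1003/240, d=(M2−M1)/(6·1)=-1409/240, b=Δ1−h1·(2M1+M2)/6=1043/120
seg 2: a=5, c=M2/2=-403/30, d=(M3−M2)/(6·1)=1439/240, b=Δ2−h2·(2M2+M3)/6=-9/16
seg 3: a=-3, c=M3/2=1093/240, d=(M4−M3)/(6·3)=-1093/2160, b=Δ3−h3·(2M3+M4)/6=-1133/120
t_q=3/4 → seg 0, τ=3/4; S=-3+-923/240·τ+0·τ²+1003/2160·τ³=-5825/1024

  seg 0: a=-3 b=-923/240 c=0 d=1003/2160
  seg 1: a=-2 b=1043/120 c=1003/240 d=-1409/240
  seg 2: a=5 b=-9/16 c=-403/30 d=1439/240
  seg 3: a=-3 b=-1133/120 c=1093/240 d=-1093/2160
S(3/4) = -5825/1024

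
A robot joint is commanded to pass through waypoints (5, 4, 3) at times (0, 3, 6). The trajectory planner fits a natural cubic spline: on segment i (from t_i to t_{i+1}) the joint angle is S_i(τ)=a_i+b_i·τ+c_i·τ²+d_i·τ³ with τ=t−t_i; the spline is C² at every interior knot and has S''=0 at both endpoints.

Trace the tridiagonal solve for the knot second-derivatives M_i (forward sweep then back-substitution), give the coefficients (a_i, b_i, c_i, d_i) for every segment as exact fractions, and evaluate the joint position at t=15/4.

Δ: Δ0=-1/3, Δ1=-1/3
row 1: diag=12, rhs=0; c'=1/4, d'=0
back: M1=0
M: M0=0, M1=0, M2=0
seg 0: a=5, c=M0/2=0, d=(M1−M0)/(6·3)=0, b=Δ0−h0·(2M0+M1)/6=-1/3
seg 1: a=4, c=M1/2=0, d=(M2−M1)/(6·3)=0, b=Δ1−h1·(2M1+M2)/6=-1/3
t_q=15/4 → seg 1, τ=3/4; S=4+-1/3·τ+0·τ²+0·τ³=15/4

  seg 0: a=5 b=-1/3 c=0 d=0
  seg 1: a=4 b=-1/3 c=0 d=0
S(15/4) = 15/4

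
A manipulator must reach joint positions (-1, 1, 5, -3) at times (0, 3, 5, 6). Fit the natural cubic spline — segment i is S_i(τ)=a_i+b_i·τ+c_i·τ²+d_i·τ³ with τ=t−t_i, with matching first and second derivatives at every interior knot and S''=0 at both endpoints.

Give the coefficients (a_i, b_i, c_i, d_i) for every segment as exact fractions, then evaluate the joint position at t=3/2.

Δ: Δ0=2/3, Δ1=2, Δ2=-8
row 1: diag=10, rhs=8; c'=1/5, d'=4/5
row 2: denom=6−2·1/5=28/5; d'=(-60−2·4/5)/(28/5)=-11
back: M2=-11
back: M1=4/5−1/5·-11=3
M: M0=0, M1=3, M2=-11, M3=0
seg 0: a=-1, c=M0/2=0, d=(M1−M0)/(6·3)=1/6, b=Δ0−h0·(2M0+M1)/6=-5/6
seg 1: a=1, c=M1/2=3/2, d=(M2−M1)/(6·2)=-7/6, b=Δ1−h1·(2M1+M2)/6=11/3
seg 2: a=5, c=M2/2=-11/2, d=(M3−M2)/(6·1)=11/6, b=Δ2−h2·(2M2+M3)/6=-13/3
t_q=3/2 → seg 0, τ=3/2; S=-1+-5/6·τ+0·τ²+1/6·τ³=-27/16

  seg 0: a=-1 b=-5/6 c=0 d=1/6
  seg 1: a=1 b=11/3 c=3/2 d=-7/6
  seg 2: a=5 b=-13/3 c=-11/2 d=11/6
S(3/2) = -27/16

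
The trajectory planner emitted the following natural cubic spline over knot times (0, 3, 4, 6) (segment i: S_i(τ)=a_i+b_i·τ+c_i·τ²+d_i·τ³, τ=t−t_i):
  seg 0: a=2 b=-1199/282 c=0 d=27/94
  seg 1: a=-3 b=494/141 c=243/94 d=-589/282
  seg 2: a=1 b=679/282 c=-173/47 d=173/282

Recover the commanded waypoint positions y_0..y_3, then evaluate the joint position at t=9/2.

y_0 = S_0(0) = a_0 = 2
y_1 = S_1(0) = a_1 = -3
y_2 = S_2(0) = a_2 = 1
y_3 = S_2(2) = -4
t_q=9/2 is in segment 2 (τ=1/2); S_2(τ)=1023/752

y_0=2 y_1=-3 y_2=1 y_3=-4
S(9/2) = 1023/752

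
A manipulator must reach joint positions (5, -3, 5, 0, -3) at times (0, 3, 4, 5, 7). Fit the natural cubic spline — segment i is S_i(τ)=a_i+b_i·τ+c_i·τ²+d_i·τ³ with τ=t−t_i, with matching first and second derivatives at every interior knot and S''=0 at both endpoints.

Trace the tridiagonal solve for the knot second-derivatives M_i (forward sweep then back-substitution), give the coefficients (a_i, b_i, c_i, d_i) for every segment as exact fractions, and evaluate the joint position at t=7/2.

Δ: Δ0=-8/3, Δ1=8, Δ2=-5, Δ3=-3/2
row 1: diag=8, rhs=64; c'=1/8, d'=8
row 2: denom=4−1·1/8=31/8; d'=(-78−1·8)/(31/8)=-688/31
row 3: denom=6−1·8/31=178/31; d'=(21−1·-688/31)/(178/31)=1339/178
back: M3=1339/178
back: M2=-688/31−8/31·1339/178=-2148/89
back: M1=8−1/8·-2148/89=1961/178
M: M0=0, M1=1961/178, M2=-2148/89, M3=1339/178, M4=0
seg 0: a=5, c=M0/2=0, d=(M1−M0)/(6·3)=1961/3204, b=Δ0−h0·(2M0+M1)/6=-8731/1068
seg 1: a=-3, c=M1/2=1961/356, d=(M2−M1)/(6·1)=-6257/1068, b=Δ1−h1·(2M1+M2)/6=4459/534
seg 2: a=5, c=M2/2=-1074/89, d=(M3−M2)/(6·1)=5635/1068, b=Δ2−h2·(2M2+M3)/6=1913/1068
seg 3: a=0, c=M3/2=1339/356, d=(M4−M3)/(6·2)=-1339/2136, b=Δ3−h3·(2M3+M4)/6=-3479/534
t_q=7/2 → seg 1, τ=1/2; S=-3+4459/534·τ+1961/356·τ²+-6257/1068·τ³=5183/2848

  seg 0: a=5 b=-8731/1068 c=0 d=1961/3204
  seg 1: a=-3 b=4459/534 c=1961/356 d=-6257/1068
  seg 2: a=5 b=1913/1068 c=-1074/89 d=5635/1068
  seg 3: a=0 b=-3479/534 c=1339/356 d=-1339/2136
S(7/2) = 5183/2848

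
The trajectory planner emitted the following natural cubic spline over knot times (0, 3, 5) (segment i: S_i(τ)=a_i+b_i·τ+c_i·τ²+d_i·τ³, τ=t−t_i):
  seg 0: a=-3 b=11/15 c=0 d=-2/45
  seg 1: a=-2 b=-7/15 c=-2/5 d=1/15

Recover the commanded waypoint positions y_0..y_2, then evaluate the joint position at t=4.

y_0 = S_0(0) = a_0 = -3
y_1 = S_1(0) = a_1 = -2
y_2 = S_1(2) = -4
t_q=4 is in segment 1 (τ=1); S_1(τ)=-14/5

y_0=-3 y_1=-2 y_2=-4
S(4) = -14/5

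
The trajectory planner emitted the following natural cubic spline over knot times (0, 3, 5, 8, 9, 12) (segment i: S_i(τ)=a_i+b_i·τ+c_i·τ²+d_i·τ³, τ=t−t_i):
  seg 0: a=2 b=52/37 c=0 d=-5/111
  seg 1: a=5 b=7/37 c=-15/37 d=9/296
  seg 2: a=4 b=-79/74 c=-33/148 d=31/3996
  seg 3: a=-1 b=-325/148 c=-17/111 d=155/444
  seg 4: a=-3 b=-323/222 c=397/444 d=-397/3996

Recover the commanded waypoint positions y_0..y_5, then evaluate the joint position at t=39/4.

y_0=2 y_1=5 y_2=4 y_3=-1 y_4=-3 y_5=-2
S(39/4) = -34385/9472

y_0 = S_0(0) = a_0 = 2
y_1 = S_1(0) = a_1 = 5
y_2 = S_2(0) = a_2 = 4
y_3 = S_3(0) = a_3 = -1
y_4 = S_4(0) = a_4 = -3
y_5 = S_4(3) = -2
t_q=39/4 is in segment 4 (τ=3/4); S_4(τ)=-34385/9472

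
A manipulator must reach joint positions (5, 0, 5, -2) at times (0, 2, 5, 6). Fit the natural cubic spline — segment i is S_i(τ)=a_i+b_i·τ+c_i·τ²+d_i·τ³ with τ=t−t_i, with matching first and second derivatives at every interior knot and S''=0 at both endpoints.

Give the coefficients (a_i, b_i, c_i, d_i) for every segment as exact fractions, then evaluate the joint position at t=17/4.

  seg 0: a=5 b=-1777/426 c=0 d=89/213
  seg 1: a=0 b=359/426 c=178/71 d=-317/426
  seg 2: a=5 b=-896/213 c=-595/142 d=595/426
S(17/4) = 55545/9088

Δ: Δ0=-5/2, Δ1=5/3, Δ2=-7
row 1: diag=10, rhs=25; c'=3/10, d'=5/2
row 2: denom=8−3·3/10=71/10; d'=(-52−3·5/2)/(71/10)=-595/71
back: M2=-595/71
back: M1=5/2−3/10·-595/71=356/71
M: M0=0, M1=356/71, M2=-595/71, M3=0
seg 0: a=5, c=M0/2=0, d=(M1−M0)/(6·2)=89/213, b=Δ0−h0·(2M0+M1)/6=-1777/426
seg 1: a=0, c=M1/2=178/71, d=(M2−M1)/(6·3)=-317/426, b=Δ1−h1·(2M1+M2)/6=359/426
seg 2: a=5, c=M2/2=-595/142, d=(M3−M2)/(6·1)=595/426, b=Δ2−h2·(2M2+M3)/6=-896/213
t_q=17/4 → seg 1, τ=9/4; S=0+359/426·τ+178/71·τ²+-317/426·τ³=55545/9088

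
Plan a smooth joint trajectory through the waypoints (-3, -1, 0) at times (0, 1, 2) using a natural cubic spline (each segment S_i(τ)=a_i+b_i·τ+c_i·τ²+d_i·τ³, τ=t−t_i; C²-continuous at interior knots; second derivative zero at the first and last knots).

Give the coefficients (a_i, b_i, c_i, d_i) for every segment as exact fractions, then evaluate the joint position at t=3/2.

Δ: Δ0=2, Δ1=1
row 1: diag=4, rhs=-6; c'=1/4, d'=-3/2
back: M1=-3/2
M: M0=0, M1=-3/2, M2=0
seg 0: a=-3, c=M0/2=0, d=(M1−M0)/(6·1)=-1/4, b=Δ0−h0·(2M0+M1)/6=9/4
seg 1: a=-1, c=M1/2=-3/4, d=(M2−M1)/(6·1)=1/4, b=Δ1−h1·(2M1+M2)/6=3/2
t_q=3/2 → seg 1, τ=1/2; S=-1+3/2·τ+-3/4·τ²+1/4·τ³=-13/32

  seg 0: a=-3 b=9/4 c=0 d=-1/4
  seg 1: a=-1 b=3/2 c=-3/4 d=1/4
S(3/2) = -13/32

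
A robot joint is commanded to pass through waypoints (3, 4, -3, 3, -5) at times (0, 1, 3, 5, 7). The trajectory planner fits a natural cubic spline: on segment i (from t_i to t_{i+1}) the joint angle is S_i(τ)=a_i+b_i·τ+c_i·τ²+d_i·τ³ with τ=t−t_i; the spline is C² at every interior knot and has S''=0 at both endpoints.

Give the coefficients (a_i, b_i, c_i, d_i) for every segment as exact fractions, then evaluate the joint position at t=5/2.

  seg 0: a=3 b=365/164 c=0 d=-201/164
  seg 1: a=4 b=-119/82 c=-603/164 d=435/328
  seg 2: a=-3 b=-10/41 c=351/82 d=-109/82
  seg 3: a=3 b=38/41 c=-303/82 d=101/164
S(5/2) = -5179/2624

Δ: Δ0=1, Δ1=-7/2, Δ2=3, Δ3=-4
row 1: diag=6, rhs=-27; c'=1/3, d'=-9/2
row 2: denom=8−2·1/3=22/3; d'=(39−2·-9/2)/(22/3)=72/11
row 3: denom=8−2·3/11=82/11; d'=(-42−2·72/11)/(82/11)=-303/41
back: M3=-303/41
back: M2=72/11−3/11·-303/41=351/41
back: M1=-9/2−1/3·351/41=-603/82
M: M0=0, M1=-603/82, M2=351/41, M3=-303/41, M4=0
seg 0: a=3, c=M0/2=0, d=(M1−M0)/(6·1)=-201/164, b=Δ0−h0·(2M0+M1)/6=365/164
seg 1: a=4, c=M1/2=-603/164, d=(M2−M1)/(6·2)=435/328, b=Δ1−h1·(2M1+M2)/6=-119/82
seg 2: a=-3, c=M2/2=351/82, d=(M3−M2)/(6·2)=-109/82, b=Δ2−h2·(2M2+M3)/6=-10/41
seg 3: a=3, c=M3/2=-303/82, d=(M4−M3)/(6·2)=101/164, b=Δ3−h3·(2M3+M4)/6=38/41
t_q=5/2 → seg 1, τ=3/2; S=4+-119/82·τ+-603/164·τ²+435/328·τ³=-5179/2624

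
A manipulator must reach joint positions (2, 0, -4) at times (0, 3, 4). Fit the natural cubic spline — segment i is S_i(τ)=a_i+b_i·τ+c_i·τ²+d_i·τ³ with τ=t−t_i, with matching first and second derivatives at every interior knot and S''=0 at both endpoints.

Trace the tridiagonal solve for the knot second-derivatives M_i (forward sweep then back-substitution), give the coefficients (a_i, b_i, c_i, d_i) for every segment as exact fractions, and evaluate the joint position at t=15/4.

Δ: Δ0=-2/3, Δ1=-4
row 1: diag=8, rhs=-20; c'=1/8, d'=-5/2
back: M1=-5/2
M: M0=0, M1=-5/2, M2=0
seg 0: a=2, c=M0/2=0, d=(M1−M0)/(6·3)=-5/36, b=Δ0−h0·(2M0+M1)/6=7/12
seg 1: a=0, c=M1/2=-5/4, d=(M2−M1)/(6·1)=5/12, b=Δ1−h1·(2M1+M2)/6=-19/6
t_q=15/4 → seg 1, τ=3/4; S=0+-19/6·τ+-5/4·τ²+5/12·τ³=-743/256

  seg 0: a=2 b=7/12 c=0 d=-5/36
  seg 1: a=0 b=-19/6 c=-5/4 d=5/12
S(15/4) = -743/256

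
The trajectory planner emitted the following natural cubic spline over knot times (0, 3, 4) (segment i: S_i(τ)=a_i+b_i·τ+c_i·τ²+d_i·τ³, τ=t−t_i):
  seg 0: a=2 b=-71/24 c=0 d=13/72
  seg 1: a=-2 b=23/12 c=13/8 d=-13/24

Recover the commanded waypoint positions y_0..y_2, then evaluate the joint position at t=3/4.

y_0=2 y_1=-2 y_2=1
S(3/4) = -73/512

y_0 = S_0(0) = a_0 = 2
y_1 = S_1(0) = a_1 = -2
y_2 = S_1(1) = 1
t_q=3/4 is in segment 0 (τ=3/4); S_0(τ)=-73/512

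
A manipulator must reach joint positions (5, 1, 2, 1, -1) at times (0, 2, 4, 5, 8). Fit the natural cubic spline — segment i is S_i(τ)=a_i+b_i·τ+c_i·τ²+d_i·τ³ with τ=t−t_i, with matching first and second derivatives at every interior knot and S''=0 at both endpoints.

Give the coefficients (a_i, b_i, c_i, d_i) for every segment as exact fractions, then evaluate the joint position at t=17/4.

Δ: Δ0=-2, Δ1=1/2, Δ2=-1, Δ3=-2/3
row 1: diag=8, rhs=15; c'=1/4, d'=15/8
row 2: denom=6−2·1/4=11/2; d'=(-9−2·15/8)/(11/2)=-51/22
row 3: denom=8−1·2/11=86/11; d'=(2−1·-51/22)/(86/11)=95/172
back: M3=95/172
back: M2=-51/22−2/11·95/172=-104/43
back: M1=15/8−1/4·-104/43=853/344
M: M0=0, M1=853/344, M2=-104/43, M3=95/172, M4=0
seg 0: a=5, c=M0/2=0, d=(M1−M0)/(6·2)=853/4128, b=Δ0−h0·(2M0+M1)/6=-2917/1032
seg 1: a=1, c=M1/2=853/688, d=(M2−M1)/(6·2)=-1685/4128, b=Δ1−h1·(2M1+M2)/6=-179/516
seg 2: a=2, c=M2/2=-52/43, d=(M3−M2)/(6·1)=511/1032, b=Δ2−h2·(2M2+M3)/6=-295/1032
seg 3: a=1, c=M3/2=95/344, d=(M4−M3)/(6·3)=-95/3096, b=Δ3−h3·(2M3+M4)/6=-629/516
t_q=17/4 → seg 2, τ=1/4; S=2+-295/1032·τ+-52/43·τ²+511/1032·τ³=40965/22016

  seg 0: a=5 b=-2917/1032 c=0 d=853/4128
  seg 1: a=1 b=-179/516 c=853/688 d=-1685/4128
  seg 2: a=2 b=-295/1032 c=-52/43 d=511/1032
  seg 3: a=1 b=-629/516 c=95/344 d=-95/3096
S(17/4) = 40965/22016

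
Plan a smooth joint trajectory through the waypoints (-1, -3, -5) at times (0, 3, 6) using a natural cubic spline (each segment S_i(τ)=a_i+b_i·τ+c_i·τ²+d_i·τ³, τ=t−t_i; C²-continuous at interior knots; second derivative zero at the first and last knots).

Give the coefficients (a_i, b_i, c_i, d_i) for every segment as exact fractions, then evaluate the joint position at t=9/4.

Δ: Δ0=-2/3, Δ1=-2/3
row 1: diag=12, rhs=0; c'=1/4, d'=0
back: M1=0
M: M0=0, M1=0, M2=0
seg 0: a=-1, c=M0/2=0, d=(M1−M0)/(6·3)=0, b=Δ0−h0·(2M0+M1)/6=-2/3
seg 1: a=-3, c=M1/2=0, d=(M2−M1)/(6·3)=0, b=Δ1−h1·(2M1+M2)/6=-2/3
t_q=9/4 → seg 0, τ=9/4; S=-1+-2/3·τ+0·τ²+0·τ³=-5/2

  seg 0: a=-1 b=-2/3 c=0 d=0
  seg 1: a=-3 b=-2/3 c=0 d=0
S(9/4) = -5/2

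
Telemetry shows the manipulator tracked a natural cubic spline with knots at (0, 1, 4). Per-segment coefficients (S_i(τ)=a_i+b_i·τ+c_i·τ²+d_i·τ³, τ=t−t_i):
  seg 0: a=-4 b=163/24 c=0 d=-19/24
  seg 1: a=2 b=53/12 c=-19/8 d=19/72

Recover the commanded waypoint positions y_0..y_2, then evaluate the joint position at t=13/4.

y_0 = S_0(0) = a_0 = -4
y_1 = S_1(0) = a_1 = 2
y_2 = S_1(3) = 1
t_q=13/4 is in segment 1 (τ=9/4); S_1(τ)=1495/512

y_0=-4 y_1=2 y_2=1
S(13/4) = 1495/512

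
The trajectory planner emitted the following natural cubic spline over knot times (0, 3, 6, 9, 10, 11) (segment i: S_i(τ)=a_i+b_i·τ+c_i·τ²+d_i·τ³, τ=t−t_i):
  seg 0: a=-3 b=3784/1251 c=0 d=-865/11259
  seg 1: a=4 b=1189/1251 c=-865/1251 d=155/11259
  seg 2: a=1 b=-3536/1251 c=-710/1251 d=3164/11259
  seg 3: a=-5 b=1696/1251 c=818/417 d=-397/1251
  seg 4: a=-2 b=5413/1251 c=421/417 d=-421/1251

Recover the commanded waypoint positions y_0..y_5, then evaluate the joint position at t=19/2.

y_0=-3 y_1=4 y_2=1 y_3=-5 y_4=-2 y_5=3
S(19/2) = -4305/1112

y_0 = S_0(0) = a_0 = -3
y_1 = S_1(0) = a_1 = 4
y_2 = S_2(0) = a_2 = 1
y_3 = S_3(0) = a_3 = -5
y_4 = S_4(0) = a_4 = -2
y_5 = S_4(1) = 3
t_q=19/2 is in segment 3 (τ=1/2); S_3(τ)=-4305/1112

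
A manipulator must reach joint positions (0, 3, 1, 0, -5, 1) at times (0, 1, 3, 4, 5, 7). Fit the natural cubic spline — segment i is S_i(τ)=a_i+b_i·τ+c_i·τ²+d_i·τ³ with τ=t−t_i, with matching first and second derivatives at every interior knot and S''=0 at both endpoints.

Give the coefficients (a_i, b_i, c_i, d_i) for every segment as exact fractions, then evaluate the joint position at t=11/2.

  seg 0: a=0 b=673/175 c=0 d=-148/175
  seg 1: a=3 b=229/175 c=-444/175 d=121/175
  seg 2: a=1 b=-19/35 c=282/175 d=-362/175
  seg 3: a=0 b=-617/175 c=-804/175 d=78/25
  seg 4: a=-5 b=-587/175 c=834/175 d=-139/175
S(11/2) = -1117/200

Δ: Δ0=3, Δ1=-1, Δ2=-1, Δ3=-5, Δ4=3
row 1: diag=6, rhs=-24; c'=1/3, d'=-4
row 2: denom=6−2·1/3=16/3; d'=(0−2·-4)/(16/3)=3/2
row 3: denom=4−1·3/16=61/16; d'=(-24−1·3/2)/(61/16)=-408/61
row 4: denom=6−1·16/61=350/61; d'=(48−1·-408/61)/(350/61)=1668/175
back: M4=1668/175
back: M3=-408/61−16/61·1668/175=-1608/175
back: M2=3/2−3/16·-1608/175=564/175
back: M1=-4−1/3·564/175=-888/175
M: M0=0, M1=-888/175, M2=564/175, M3=-1608/175, M4=1668/175, M5=0
seg 0: a=0, c=M0/2=0, d=(M1−M0)/(6·1)=-148/175, b=Δ0−h0·(2M0+M1)/6=673/175
seg 1: a=3, c=M1/2=-444/175, d=(M2−M1)/(6·2)=121/175, b=Δ1−h1·(2M1+M2)/6=229/175
seg 2: a=1, c=M2/2=282/175, d=(M3−M2)/(6·1)=-362/175, b=Δ2−h2·(2M2+M3)/6=-19/35
seg 3: a=0, c=M3/2=-804/175, d=(M4−M3)/(6·1)=78/25, b=Δ3−h3·(2M3+M4)/6=-617/175
seg 4: a=-5, c=M4/2=834/175, d=(M5−M4)/(6·2)=-139/175, b=Δ4−h4·(2M4+M5)/6=-587/175
t_q=11/2 → seg 4, τ=1/2; S=-5+-587/175·τ+834/175·τ²+-139/175·τ³=-1117/200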